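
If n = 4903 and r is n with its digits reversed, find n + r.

Reverse of 4903 is 3094.
4903 + 3094 = 7997

7997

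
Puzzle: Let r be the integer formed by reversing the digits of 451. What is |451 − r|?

297

Reverse of 451 is 154.
|451 − 154| = 297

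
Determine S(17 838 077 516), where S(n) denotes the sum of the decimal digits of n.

53

1+7+8+3+8+0+7+7+5+1+6 = 53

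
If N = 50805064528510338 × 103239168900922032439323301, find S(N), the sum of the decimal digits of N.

198

50805064528510338 × 103239168900922032439323301 = 5245072637881121567755288300149986302785738
Sum of its 43 digits: 198.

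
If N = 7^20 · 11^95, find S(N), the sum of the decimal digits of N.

7^20 · 11^95 = 68275657373332459203285738615169158842437746662410381632891085801679925207859031326257794104648413955244816228224451
Sum of its 116 digits: 515.

515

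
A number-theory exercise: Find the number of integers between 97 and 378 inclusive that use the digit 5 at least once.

55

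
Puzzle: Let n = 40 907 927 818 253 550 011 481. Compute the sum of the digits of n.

90

4+0+9+0+7+9+2+7+8+1+8+2+5+3+5+5+0+0+1+1+4+8+1 = 90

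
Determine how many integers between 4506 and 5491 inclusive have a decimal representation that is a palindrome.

The integers in [4506, 5491] that have a decimal representation that is a palindrome: 4554, 4664, 4774, 4884, 4994, 5005, 5115, 5225, 5335, 5445.
10 qualify.

10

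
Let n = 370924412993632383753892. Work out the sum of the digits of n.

3+7+0+9+2+4+4+1+2+9+9+3+6+3+2+3+8+3+7+5+3+8+9+2 = 112

112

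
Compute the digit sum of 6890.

23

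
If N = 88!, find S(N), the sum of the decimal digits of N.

531

88! = 185482642257398439114796845645546284380220968949399346684421580986889562184028199319100141244804501828416633516851200000000000000000000
Sum of its 135 digits: 531.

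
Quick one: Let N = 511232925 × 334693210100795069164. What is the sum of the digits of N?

120

511232925 × 334693210100795069164 = 171106188777469008034289024700
Sum of its 30 digits: 120.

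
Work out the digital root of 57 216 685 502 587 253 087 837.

5+7+2+1+6+6+8+5+5+0+2+5+8+7+2+5+3+0+8+7+8+3+7 = 110
1+1+0 = 2

2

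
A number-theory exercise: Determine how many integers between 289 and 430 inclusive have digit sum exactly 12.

14

The integers in [289, 430] that have digit sum exactly 12: 291, 309, 318, 327, 336, 345, …, 417, 426.
14 qualify.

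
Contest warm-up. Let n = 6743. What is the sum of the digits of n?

20

6+7+4+3 = 20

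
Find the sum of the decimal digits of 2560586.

2+5+6+0+5+8+6 = 32

32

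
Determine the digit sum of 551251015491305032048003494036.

93

5+5+1+2+5+1+0+1+5+4+9+1+3+0+5+0+3+2+0+4+8+0+0+3+4+9+4+0+3+6 = 93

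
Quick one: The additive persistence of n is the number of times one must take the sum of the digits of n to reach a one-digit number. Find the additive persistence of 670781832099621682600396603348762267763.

3

670781832099621682600396603348762267763 → 179 → 17 → 8 (3 steps)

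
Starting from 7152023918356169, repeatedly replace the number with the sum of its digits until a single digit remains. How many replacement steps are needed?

3

7152023918356169 → 68 → 14 → 5 (3 steps)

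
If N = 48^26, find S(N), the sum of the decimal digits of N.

198

48^26 = 51555163887694117825351190487931770334347264
Sum of its 44 digits: 198.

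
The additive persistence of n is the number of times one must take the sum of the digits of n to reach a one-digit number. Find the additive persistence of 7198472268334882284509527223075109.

2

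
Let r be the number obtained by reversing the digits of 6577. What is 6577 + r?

Reverse of 6577 is 7756.
6577 + 7756 = 14333

14333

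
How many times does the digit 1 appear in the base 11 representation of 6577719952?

2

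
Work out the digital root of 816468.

6

8+1+6+4+6+8 = 33
3+3 = 6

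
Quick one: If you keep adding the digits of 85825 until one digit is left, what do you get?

1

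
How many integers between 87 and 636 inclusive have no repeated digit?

400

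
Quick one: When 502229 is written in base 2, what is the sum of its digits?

502229 in base 2 is 1111010100111010101.
Digit sum: 1+1+1+1+0+1+0+1+0+0+1+1+1+0+1+0+1+0+1 = 12.

12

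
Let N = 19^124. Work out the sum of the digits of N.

703

19^124 = 367660114530800906465873503171504260443180707390998636651853943725368146367053922960204927445090292119794149642633720479449351258596632418488345388115789415921
Sum of its 159 digits: 703.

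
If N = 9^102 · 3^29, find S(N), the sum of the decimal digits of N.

9^102 · 3^29 = 1476564251485392778927857721313837180933869708288569663932077079002031653266328641356763872492873429131586567523
Sum of its 112 digits: 531.

531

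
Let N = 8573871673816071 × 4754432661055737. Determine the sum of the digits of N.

162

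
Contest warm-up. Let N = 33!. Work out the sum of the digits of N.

33! = 8683317618811886495518194401280000000
Sum of its 37 digits: 144.

144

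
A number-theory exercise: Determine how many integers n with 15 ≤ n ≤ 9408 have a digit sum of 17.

646

The integers in [15, 9408] that have a digit sum of 17: 89, 98, 179, 188, 197, 269, …, 9350, 9404.
646 qualify.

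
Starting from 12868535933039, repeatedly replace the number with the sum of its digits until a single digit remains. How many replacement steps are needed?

3

12868535933039 → 65 → 11 → 2 (3 steps)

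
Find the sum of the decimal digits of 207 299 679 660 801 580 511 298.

2+0+7+2+9+9+6+7+9+6+6+0+8+0+1+5+8+0+5+1+1+2+9+8 = 111

111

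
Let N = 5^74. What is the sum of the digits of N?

241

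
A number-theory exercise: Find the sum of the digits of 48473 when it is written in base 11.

48473 in base 11 is 33467.
Digit sum: 3+3+4+6+7 = 23.

23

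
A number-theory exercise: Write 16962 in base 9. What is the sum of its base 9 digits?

16962 in base 9 is 25236.
Digit sum: 2+5+2+3+6 = 18.

18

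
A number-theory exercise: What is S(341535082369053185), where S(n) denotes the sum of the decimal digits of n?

71

3+4+1+5+3+5+0+8+2+3+6+9+0+5+3+1+8+5 = 71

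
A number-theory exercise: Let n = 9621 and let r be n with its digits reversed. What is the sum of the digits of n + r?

18

Reversal of 9621 is 1269; 9621 + 1269 = 10890.
Digit sum of 10890: 1+0+8+9+0 = 18.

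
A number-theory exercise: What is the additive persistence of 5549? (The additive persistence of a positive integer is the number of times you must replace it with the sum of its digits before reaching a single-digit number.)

2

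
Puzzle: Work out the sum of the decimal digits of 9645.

24

9+6+4+5 = 24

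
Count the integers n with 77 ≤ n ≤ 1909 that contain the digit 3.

507

The integers in [77, 1909] that contain the digit 3: 83, 93, 103, 113, 123, 130, …, 1893, 1903.
507 qualify.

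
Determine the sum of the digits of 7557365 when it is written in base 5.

25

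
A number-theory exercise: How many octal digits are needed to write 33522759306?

12

33522759306 in base 8 is 371607133212, which has 12 digits.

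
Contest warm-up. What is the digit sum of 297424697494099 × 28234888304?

297424697494099 × 28234888304 = 8397753112596873964118096
Sum of its 25 digits: 128.

128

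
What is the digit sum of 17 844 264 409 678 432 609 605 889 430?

137

1+7+8+4+4+2+6+4+4+0+9+6+7+8+4+3+2+6+0+9+6+0+5+8+8+9+4+3+0 = 137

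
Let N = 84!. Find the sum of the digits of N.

477

84! = 3314240134565353266999387579130131288000666286242049487118846032383059131291716864129885722968716753156177920000000000000000000
Sum of its 127 digits: 477.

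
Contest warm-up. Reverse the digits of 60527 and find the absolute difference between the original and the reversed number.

11979

Reverse of 60527 is 72506.
|60527 − 72506| = 11979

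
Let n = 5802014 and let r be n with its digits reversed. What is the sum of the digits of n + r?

40

Reversal of 5802014 is 4102085; 5802014 + 4102085 = 9904099.
Digit sum of 9904099: 9+9+0+4+0+9+9 = 40.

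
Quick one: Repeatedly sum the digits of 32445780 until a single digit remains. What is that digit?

3+2+4+4+5+7+8+0 = 33
3+3 = 6
(Equivalently, 32445780 mod 9 = 6.)

6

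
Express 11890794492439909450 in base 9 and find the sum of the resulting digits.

106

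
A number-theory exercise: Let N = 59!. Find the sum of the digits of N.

324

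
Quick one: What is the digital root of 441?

4+4+1 = 9

9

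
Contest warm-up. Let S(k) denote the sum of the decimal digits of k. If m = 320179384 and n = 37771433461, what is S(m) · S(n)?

S(320179384) = 3+2+0+1+7+9+3+8+4 = 37.
S(37771433461) = 3+7+7+7+1+4+3+3+4+6+1 = 46.
37 · 46 = 1702.

1702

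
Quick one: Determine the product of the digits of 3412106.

0

3×4×1×2×1×0×6 = 0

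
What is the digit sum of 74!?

378

74! = 330788544151938641225953028221253782145683251820934971170611926835411235700971565459250872320000000000000000
Sum of its 108 digits: 378.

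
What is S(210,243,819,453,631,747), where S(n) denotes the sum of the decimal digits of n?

70

2+1+0+2+4+3+8+1+9+4+5+3+6+3+1+7+4+7 = 70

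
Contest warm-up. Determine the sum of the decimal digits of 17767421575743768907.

103

1+7+7+6+7+4+2+1+5+7+5+7+4+3+7+6+8+9+0+7 = 103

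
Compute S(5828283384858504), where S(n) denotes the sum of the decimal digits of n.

81

5+8+2+8+2+8+3+3+8+4+8+5+8+5+0+4 = 81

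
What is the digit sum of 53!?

279

53! = 4274883284060025564298013753389399649690343788366813724672000000000000
Sum of its 70 digits: 279.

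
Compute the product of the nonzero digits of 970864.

12096

9×7×8×6×4 = 12096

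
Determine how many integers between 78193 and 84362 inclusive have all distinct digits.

The integers in [78193, 84362] that have all distinct digits: 78193, 78194, 78195, 78196, 78201, 78203, …, 84361, 84362.
2089 qualify.

2089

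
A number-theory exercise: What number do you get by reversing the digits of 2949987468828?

8288647899492

Reversing 2949987468828 gives 8288647899492.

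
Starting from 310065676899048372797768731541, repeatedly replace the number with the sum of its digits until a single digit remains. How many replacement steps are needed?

310065676899048372797768731541 → 149 → 14 → 5 (3 steps)

3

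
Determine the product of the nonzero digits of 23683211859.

622080

2×3×6×8×3×2×1×1×8×5×9 = 622080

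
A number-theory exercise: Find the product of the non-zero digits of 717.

7×1×7 = 49

49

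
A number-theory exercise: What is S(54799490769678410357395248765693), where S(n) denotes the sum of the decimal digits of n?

177

5+4+7+9+9+4+9+0+7+6+9+6+7+8+4+1+0+3+5+7+3+9+5+2+4+8+7+6+5+6+9+3 = 177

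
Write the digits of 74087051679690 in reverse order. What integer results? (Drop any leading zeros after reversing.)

9697615078047

Reversing 74087051679690 gives 9697615078047.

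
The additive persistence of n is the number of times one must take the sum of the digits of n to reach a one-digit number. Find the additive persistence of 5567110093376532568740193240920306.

2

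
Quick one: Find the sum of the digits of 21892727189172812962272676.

124

2+1+8+9+2+7+2+7+1+8+9+1+7+2+8+1+2+9+6+2+2+7+2+6+7+6 = 124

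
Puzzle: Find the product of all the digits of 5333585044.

0

5×3×3×3×5×8×5×0×4×4 = 0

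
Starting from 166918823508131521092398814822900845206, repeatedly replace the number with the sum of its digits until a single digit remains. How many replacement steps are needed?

2

166918823508131521092398814822900845206 → 160 → 7 (2 steps)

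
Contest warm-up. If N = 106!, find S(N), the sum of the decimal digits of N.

639

106! = 114628056373470835453434738414834942870388487424139673389282723476762012382449946252660360871841673476016298287096435143747350528228224302506311680000000000000000000000000
Sum of its 171 digits: 639.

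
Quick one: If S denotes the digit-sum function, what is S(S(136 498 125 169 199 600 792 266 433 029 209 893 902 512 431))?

First digit sum: 191.
1+9+1 = 11.

11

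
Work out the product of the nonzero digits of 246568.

2×4×6×5×6×8 = 11520

11520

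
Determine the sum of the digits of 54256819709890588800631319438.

140

5+4+2+5+6+8+1+9+7+0+9+8+9+0+5+8+8+8+0+0+6+3+1+3+1+9+4+3+8 = 140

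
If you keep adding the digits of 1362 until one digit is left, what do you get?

3

1+3+6+2 = 12
1+2 = 3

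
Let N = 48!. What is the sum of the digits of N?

48! = 12413915592536072670862289047373375038521486354677760000000000
Sum of its 62 digits: 234.

234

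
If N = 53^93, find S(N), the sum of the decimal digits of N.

683

53^93 = 22785358856965679773548549424287627223985014265356437371545091537321151312180333054462188272052615560366784118895436470116752302183326484037610678402008642424773
Sum of its 161 digits: 683.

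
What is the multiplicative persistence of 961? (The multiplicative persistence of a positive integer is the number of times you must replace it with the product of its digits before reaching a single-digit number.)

961 → 54 → 20 → 0 (3 steps)

3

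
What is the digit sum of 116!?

116! = 33931086844518982011982560935885732032396635556994207701963662088123265314176330336254535971207181169698868584991941607780111073928236261199604691797570505851011072000000000000000000000000000
Sum of its 191 digits: 729.

729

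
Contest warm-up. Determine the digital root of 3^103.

The digital root of n equals n mod 9 (or 9 when 9 | n), so we need 3^103 mod 9.
3^103 ≡ 0 (mod 9), so the digital root is 9.

9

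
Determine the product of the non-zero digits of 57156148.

5×7×1×5×6×1×4×8 = 33600

33600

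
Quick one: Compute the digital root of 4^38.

7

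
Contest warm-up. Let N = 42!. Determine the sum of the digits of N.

42! = 1405006117752879898543142606244511569936384000000000
Sum of its 52 digits: 189.

189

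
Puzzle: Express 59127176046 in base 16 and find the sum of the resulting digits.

59127176046 in base 16 is DC4411B6E.
Digit sum: 13+12+4+4+1+1+11+6+14 = 66.

66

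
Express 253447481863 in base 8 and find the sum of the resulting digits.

37

253447481863 in base 8 is 3540251325007.
Digit sum: 3+5+4+0+2+5+1+3+2+5+0+0+7 = 37.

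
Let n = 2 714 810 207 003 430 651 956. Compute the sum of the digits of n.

74

2+7+1+4+8+1+0+2+0+7+0+0+3+4+3+0+6+5+1+9+5+6 = 74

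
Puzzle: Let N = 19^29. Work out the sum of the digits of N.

19^29 = 12129821994589221844500501021364910179
Sum of its 38 digits: 145.

145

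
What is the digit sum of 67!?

67! = 36471110918188685288249859096605464427167635314049524593701628500267962436943872000000000000000
Sum of its 95 digits: 369.

369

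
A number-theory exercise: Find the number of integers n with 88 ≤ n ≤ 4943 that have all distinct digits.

The integers in [88, 4943] that have all distinct digits: 89, 90, 91, 92, 93, 94, …, 4937, 4938.
2646 qualify.

2646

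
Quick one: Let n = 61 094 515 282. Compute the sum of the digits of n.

6+1+0+9+4+5+1+5+2+8+2 = 43

43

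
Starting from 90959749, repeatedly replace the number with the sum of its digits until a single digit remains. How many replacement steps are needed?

90959749 → 52 → 7 (2 steps)

2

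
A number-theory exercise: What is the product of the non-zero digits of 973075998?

4286520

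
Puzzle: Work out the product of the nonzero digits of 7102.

14

7×1×2 = 14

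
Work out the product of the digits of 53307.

5×3×3×0×7 = 0

0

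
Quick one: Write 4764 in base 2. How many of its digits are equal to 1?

6

4764 in base 2 is 1001010011100.
The digit 1 appears 6 times.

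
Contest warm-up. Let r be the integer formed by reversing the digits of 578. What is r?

875

Reversing 578 gives 875.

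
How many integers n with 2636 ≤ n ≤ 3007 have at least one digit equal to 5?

73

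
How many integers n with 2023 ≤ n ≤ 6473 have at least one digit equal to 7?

The integers in [2023, 6473] that have at least one digit equal to 7: 2027, 2037, 2047, 2057, 2067, 2070, …, 6472, 6473.
1169 qualify.

1169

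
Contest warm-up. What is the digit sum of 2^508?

691

2^508 = 837987995621412318723376562387865382967460363787024586107722590232610251879596686050117143635431464230626991136655378178359617675746660621652103062880256
Sum of its 153 digits: 691.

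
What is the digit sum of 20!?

54

20! = 2432902008176640000
Sum of its 19 digits: 54.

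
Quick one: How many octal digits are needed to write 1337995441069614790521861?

1337995441069614790521861 in base 8 is 433251603215222263206532005, which has 27 digits.

27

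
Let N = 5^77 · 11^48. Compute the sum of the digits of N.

497

5^77 · 11^48 = 64200619896296677488097591086577485701345727880971762123856198985205612217441739630885422229766845703125
Sum of its 104 digits: 497.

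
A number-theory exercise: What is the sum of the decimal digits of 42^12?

99

42^12 = 30129469486639681536
Sum of its 20 digits: 99.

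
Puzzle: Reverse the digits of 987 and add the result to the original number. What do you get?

Reverse of 987 is 789.
987 + 789 = 1776

1776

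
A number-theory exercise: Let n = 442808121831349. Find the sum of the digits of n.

58

4+4+2+8+0+8+1+2+1+8+3+1+3+4+9 = 58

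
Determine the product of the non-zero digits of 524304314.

5×2×4×3×4×3×1×4 = 5760

5760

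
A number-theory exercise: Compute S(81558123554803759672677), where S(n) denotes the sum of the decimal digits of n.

114

8+1+5+5+8+1+2+3+5+5+4+8+0+3+7+5+9+6+7+2+6+7+7 = 114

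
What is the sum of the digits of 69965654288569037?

6+9+9+6+5+6+5+4+2+8+8+5+6+9+0+3+7 = 98

98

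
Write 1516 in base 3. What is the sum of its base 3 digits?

1516 in base 3 is 2002011.
Digit sum: 2+0+0+2+0+1+1 = 6.

6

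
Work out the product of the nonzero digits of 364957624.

3×6×4×9×5×7×6×2×4 = 1088640

1088640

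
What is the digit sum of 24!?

81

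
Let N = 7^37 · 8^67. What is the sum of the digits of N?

425

7^37 · 8^67 = 59656340510857293712469868525360809693180084937685244887183882465780430480860520112837361664
Sum of its 92 digits: 425.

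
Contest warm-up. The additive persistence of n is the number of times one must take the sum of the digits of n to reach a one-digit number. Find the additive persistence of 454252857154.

454252857154 → 52 → 7 (2 steps)

2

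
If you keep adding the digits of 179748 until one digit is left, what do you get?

9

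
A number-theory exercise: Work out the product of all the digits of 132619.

324

1×3×2×6×1×9 = 324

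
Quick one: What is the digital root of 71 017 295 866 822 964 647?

1

7+1+0+1+7+2+9+5+8+6+6+8+2+2+9+6+4+6+4+7 = 100
1+0+0 = 1
(Equivalently, 71 017 295 866 822 964 647 mod 9 = 1.)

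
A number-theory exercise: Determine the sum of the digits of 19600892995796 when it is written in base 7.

44

19600892995796 in base 7 is 4062055254325100.
Digit sum: 4+0+6+2+0+5+5+2+5+4+3+2+5+1+0+0 = 44.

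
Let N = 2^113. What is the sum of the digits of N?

2^113 = 10384593717069655257060992658440192
Sum of its 35 digits: 158.

158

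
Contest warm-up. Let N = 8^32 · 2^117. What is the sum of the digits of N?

8^32 · 2^117 = 13164036458569648337239753460458804039861886925068638906788872192
Sum of its 65 digits: 323.

323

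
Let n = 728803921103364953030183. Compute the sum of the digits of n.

89

7+2+8+8+0+3+9+2+1+1+0+3+3+6+4+9+5+3+0+3+0+1+8+3 = 89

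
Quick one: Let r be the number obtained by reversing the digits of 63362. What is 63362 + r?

Reverse of 63362 is 26336.
63362 + 26336 = 89698

89698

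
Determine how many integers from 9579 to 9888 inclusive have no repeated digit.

The integers in [9579, 9888] that have no repeated digit: 9580, 9581, 9582, 9583, 9584, 9586, …, 9875, 9876.
175 qualify.

175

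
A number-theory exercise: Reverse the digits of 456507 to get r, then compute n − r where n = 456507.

Reverse of 456507 is 705654.
456507 − 705654 = -249147

-249147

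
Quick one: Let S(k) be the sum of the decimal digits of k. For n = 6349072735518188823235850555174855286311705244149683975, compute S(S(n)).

First digit sum: 253.
2+5+3 = 10.

10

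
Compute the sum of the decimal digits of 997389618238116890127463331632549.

9+9+7+3+8+9+6+1+8+2+3+8+1+1+6+8+9+0+1+2+7+4+6+3+3+3+1+6+3+2+5+4+9 = 157

157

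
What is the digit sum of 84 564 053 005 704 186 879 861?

105

8+4+5+6+4+0+5+3+0+0+5+7+0+4+1+8+6+8+7+9+8+6+1 = 105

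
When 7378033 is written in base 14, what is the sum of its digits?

7378033 in base 14 is DA0B05.
Digit sum: 13+10+0+11+0+5 = 39.

39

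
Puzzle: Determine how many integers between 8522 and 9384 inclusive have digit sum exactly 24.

65

The integers in [8522, 9384] that have digit sum exactly 24: 8529, 8538, 8547, 8556, 8565, 8574, …, 9375, 9384.
65 qualify.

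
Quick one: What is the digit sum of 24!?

81

24! = 620448401733239439360000
Sum of its 24 digits: 81.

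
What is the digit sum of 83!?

486

83! = 39455239697206586511897471180120610571436503407643446275224357528369751562996629334879591940103770870906880000000000000000000
Sum of its 125 digits: 486.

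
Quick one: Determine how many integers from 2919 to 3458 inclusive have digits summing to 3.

1

The integers in [2919, 3458] that have digits summing to 3: 3000.
1 qualifies.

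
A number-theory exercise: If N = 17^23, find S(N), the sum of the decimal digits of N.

17^23 = 19967568900859523802559065713
Sum of its 29 digits: 143.

143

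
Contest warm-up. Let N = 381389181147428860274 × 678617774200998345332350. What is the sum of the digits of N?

381389181147428860274 × 678617774200998345332350 = 258817477214609533320792006350658228242063900
Sum of its 45 digits: 176.

176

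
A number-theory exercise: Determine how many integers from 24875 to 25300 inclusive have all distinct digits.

135

The integers in [24875, 25300] that have all distinct digits: 24875, 24876, 24879, 24890, 24891, 24893, …, 25197, 25198.
135 qualify.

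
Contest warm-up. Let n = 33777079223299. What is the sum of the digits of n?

70

3+3+7+7+7+0+7+9+2+2+3+2+9+9 = 70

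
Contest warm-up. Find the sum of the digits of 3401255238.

3+4+0+1+2+5+5+2+3+8 = 33

33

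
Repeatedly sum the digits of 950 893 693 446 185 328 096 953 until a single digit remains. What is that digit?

8

9+5+0+8+9+3+6+9+3+4+4+6+1+8+5+3+2+8+0+9+6+9+5+3 = 125
1+2+5 = 8
(Equivalently, 950 893 693 446 185 328 096 953 mod 9 = 8.)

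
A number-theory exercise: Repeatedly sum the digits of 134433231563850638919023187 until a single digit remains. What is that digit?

9

1+3+4+4+3+3+2+3+1+5+6+3+8+5+0+6+3+8+9+1+9+0+2+3+1+8+7 = 108
1+0+8 = 9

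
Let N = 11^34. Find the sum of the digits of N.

178

11^34 = 255476698618765889551019445759400441
Sum of its 36 digits: 178.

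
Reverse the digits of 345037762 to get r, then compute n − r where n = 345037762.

77307219

Reverse of 345037762 is 267730543.
345037762 − 267730543 = 77307219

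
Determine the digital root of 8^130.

The digital root of n equals n mod 9 (or 9 when 9 | n), so we need 8^130 mod 9.
8^130 ≡ 1 (mod 9), so the digital root is 1.

1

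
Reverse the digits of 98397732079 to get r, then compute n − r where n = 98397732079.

1373952690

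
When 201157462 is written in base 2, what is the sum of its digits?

19

201157462 in base 2 is 1011111111010110101101010110.
Digit sum: 1+0+1+1+1+1+1+1+1+1+0+1+0+1+1+0+1+0+1+1+0+1+0+1+0+1+1+0 = 19.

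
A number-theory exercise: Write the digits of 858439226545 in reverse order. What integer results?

Reversing 858439226545 gives 545622934858.

545622934858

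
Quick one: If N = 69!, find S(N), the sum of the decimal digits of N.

351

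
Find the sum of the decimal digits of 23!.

23! = 25852016738884976640000
Sum of its 23 digits: 99.

99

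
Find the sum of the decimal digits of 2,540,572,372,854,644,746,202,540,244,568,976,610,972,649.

193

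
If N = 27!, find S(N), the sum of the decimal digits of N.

27! = 10888869450418352160768000000
Sum of its 29 digits: 108.

108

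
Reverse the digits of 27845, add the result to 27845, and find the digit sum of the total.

Reversal of 27845 is 54872; 27845 + 54872 = 82717.
Digit sum of 82717: 8+2+7+1+7 = 25.

25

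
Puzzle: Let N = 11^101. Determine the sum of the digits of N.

419

11^101 = 1515867357380449720253017088929860045389076432004231307646112530737048373050753844463412754472043790906011
Sum of its 106 digits: 419.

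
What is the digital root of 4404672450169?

4+4+0+4+6+7+2+4+5+0+1+6+9 = 52
5+2 = 7
(Equivalently, 4404672450169 mod 9 = 7.)

7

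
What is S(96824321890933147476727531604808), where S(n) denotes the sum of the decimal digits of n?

147

9+6+8+2+4+3+2+1+8+9+0+9+3+3+1+4+7+4+7+6+7+2+7+5+3+1+6+0+4+8+0+8 = 147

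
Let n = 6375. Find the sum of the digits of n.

6+3+7+5 = 21

21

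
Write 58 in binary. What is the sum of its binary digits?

58 in base 2 is 111010.
Digit sum: 1+1+1+0+1+0 = 4.

4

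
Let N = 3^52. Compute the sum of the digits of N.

117

3^52 = 6461081889226673298932241
Sum of its 25 digits: 117.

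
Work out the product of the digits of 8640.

0

8×6×4×0 = 0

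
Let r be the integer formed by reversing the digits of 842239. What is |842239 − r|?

Reverse of 842239 is 932248.
|842239 − 932248| = 90009

90009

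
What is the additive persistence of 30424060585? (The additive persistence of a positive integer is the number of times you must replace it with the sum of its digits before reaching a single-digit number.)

3

30424060585 → 37 → 10 → 1 (3 steps)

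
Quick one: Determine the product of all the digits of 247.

56

2×4×7 = 56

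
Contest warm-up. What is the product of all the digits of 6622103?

0

6×6×2×2×1×0×3 = 0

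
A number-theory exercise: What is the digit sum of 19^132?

739

19^132 = 6244178732795137331183107156244756042036842142529999981521814622784256304758175426040997719542522042153629464398657413035100802066928599869701107822846121752774872575761
Sum of its 169 digits: 739.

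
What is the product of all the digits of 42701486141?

0

4×2×7×0×1×4×8×6×1×4×1 = 0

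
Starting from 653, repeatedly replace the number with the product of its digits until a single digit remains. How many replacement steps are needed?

2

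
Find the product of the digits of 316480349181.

3×1×6×4×8×0×3×4×9×1×8×1 = 0

0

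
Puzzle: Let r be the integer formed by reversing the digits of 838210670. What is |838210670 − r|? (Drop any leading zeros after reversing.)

Reverse of 838210670 is 76012838.
|838210670 − 76012838| = 762197832

762197832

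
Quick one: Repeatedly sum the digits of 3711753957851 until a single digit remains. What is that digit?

3+7+1+1+7+5+3+9+5+7+8+5+1 = 62
6+2 = 8

8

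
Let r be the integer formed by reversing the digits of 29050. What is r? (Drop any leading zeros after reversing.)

5092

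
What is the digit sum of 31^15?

31^15 = 23465261991844685929951
Sum of its 23 digits: 118.

118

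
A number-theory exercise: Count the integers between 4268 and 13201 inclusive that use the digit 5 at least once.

The integers in [4268, 13201] that use the digit 5 at least once: 4275, 4285, 4295, 4305, 4315, 4325, …, 13185, 13195.
3152 qualify.

3152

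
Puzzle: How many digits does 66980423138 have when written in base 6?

14

66980423138 in base 6 is 50434222531322, which has 14 digits.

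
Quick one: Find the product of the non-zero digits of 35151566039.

3×5×1×5×1×5×6×6×3×9 = 364500

364500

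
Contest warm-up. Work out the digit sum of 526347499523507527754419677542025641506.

5+2+6+3+4+7+4+9+9+5+2+3+5+0+7+5+2+7+7+5+4+4+1+9+6+7+7+5+4+2+0+2+5+6+4+1+5+0+6 = 175

175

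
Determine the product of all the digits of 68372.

2016

6×8×3×7×2 = 2016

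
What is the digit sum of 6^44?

6^44 = 17324272922341479351919144385642496
Sum of its 35 digits: 153.

153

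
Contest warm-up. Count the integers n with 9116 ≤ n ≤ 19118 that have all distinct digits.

3171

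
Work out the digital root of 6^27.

9

The digital root of n equals n mod 9 (or 9 when 9 | n), so we need 6^27 mod 9.
6^27 ≡ 0 (mod 9), so the digital root is 9.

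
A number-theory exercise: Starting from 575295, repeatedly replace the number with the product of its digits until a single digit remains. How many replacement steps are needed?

575295 → 15750 → 0 (2 steps)

2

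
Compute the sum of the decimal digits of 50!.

216

50! = 30414093201713378043612608166064768844377641568960512000000000000
Sum of its 65 digits: 216.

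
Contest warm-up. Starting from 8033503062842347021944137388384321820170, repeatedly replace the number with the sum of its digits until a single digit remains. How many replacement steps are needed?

8033503062842347021944137388384321820170 → 147 → 12 → 3 (3 steps)

3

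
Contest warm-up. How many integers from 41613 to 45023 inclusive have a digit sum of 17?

The integers in [41613, 45023] that have a digit sum of 17: 41615, 41624, 41633, 41642, 41651, 41660, …, 45008, 45017.
210 qualify.

210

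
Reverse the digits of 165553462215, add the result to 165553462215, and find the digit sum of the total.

Reversal of 165553462215 is 512264355561; 165553462215 + 512264355561 = 677817817776.
Digit sum of 677817817776: 6+7+7+8+1+7+8+1+7+7+7+6 = 72.

72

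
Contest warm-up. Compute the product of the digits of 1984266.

20736

1×9×8×4×2×6×6 = 20736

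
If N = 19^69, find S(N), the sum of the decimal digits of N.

19^69 = 17139512525326116411423191762250532826900727845785730925360550615460152999307677371654979
Sum of its 89 digits: 379.

379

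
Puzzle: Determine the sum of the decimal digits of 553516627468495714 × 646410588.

553516627468495714 × 646410588 = 357799008629687265962219832
Sum of its 27 digits: 141.

141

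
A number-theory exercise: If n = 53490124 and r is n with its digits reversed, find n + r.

95599559

Reverse of 53490124 is 42109435.
53490124 + 42109435 = 95599559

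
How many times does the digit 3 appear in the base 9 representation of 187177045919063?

187177045919063 in base 9 is 815657604232275.
The digit 3 appears 1 time.

1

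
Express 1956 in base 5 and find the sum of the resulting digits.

1956 in base 5 is 30311.
Digit sum: 3+0+3+1+1 = 8.

8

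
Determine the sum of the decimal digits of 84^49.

414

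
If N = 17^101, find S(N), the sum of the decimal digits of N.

530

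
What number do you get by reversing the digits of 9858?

8589

Reversing 9858 gives 8589.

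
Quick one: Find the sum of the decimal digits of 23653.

2+3+6+5+3 = 19

19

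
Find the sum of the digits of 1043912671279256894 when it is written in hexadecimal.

104

1043912671279256894 in base 16 is E7CB90B2C21153E.
Digit sum: 14+7+12+11+9+0+11+2+12+2+1+1+5+3+14 = 104.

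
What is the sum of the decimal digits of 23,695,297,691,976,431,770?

2+3+6+9+5+2+9+7+6+9+1+9+7+6+4+3+1+7+7+0 = 103

103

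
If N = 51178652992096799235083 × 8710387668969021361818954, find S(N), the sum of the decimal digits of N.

216

51178652992096799235083 × 8710387668969021361818954 = 445785907936804469538000121377457529728731163182
Sum of its 48 digits: 216.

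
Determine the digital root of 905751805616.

9+0+5+7+5+1+8+0+5+6+1+6 = 53
5+3 = 8

8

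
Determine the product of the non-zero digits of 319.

27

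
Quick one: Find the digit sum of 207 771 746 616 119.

65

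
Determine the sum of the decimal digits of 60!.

288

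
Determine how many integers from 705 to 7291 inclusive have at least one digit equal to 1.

2549

The integers in [705, 7291] that have at least one digit equal to 1: 710, 711, 712, 713, 714, 715, …, 7281, 7291.
2549 qualify.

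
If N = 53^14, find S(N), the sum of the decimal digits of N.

53^14 = 1379946262057143768386569
Sum of its 25 digits: 127.

127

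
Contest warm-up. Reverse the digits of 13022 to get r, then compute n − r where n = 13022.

Reverse of 13022 is 22031.
13022 − 22031 = -9009

-9009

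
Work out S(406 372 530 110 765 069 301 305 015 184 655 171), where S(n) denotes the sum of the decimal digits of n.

121

4+0+6+3+7+2+5+3+0+1+1+0+7+6+5+0+6+9+3+0+1+3+0+5+0+1+5+1+8+4+6+5+5+1+7+1 = 121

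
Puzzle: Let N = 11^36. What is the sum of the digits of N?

172

11^36 = 30912680532870672635673352936887453361
Sum of its 38 digits: 172.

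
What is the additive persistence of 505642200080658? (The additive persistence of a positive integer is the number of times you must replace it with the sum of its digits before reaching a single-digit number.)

505642200080658 → 51 → 6 (2 steps)

2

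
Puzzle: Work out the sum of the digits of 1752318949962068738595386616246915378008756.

218

1+7+5+2+3+1+8+9+4+9+9+6+2+0+6+8+7+3+8+5+9+5+3+8+6+6+1+6+2+4+6+9+1+5+3+7+8+0+0+8+7+5+6 = 218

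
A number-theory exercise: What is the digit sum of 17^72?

17^72 = 39113109086909429677722020301913236473480554918622319095658263304421436792355981439762561
Sum of its 89 digits: 379.

379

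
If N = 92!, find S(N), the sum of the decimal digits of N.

540

92! = 12438414054641307255475324325873553077577991715875414356840239582938137710983519518443046123837041347353107486982656753664000000000000000000000
Sum of its 143 digits: 540.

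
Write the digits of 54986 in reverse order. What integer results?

68945

Reversing 54986 gives 68945.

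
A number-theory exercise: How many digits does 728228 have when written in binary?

728228 in base 2 is 10110001110010100100, which has 20 digits.

20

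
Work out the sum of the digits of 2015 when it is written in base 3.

2015 in base 3 is 2202122.
Digit sum: 2+2+0+2+1+2+2 = 11.

11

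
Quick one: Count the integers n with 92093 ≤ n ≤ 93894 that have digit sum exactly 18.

The integers in [92093, 93894] that have digit sum exactly 18: 92106, 92115, 92124, 92133, 92142, 92151, …, 93510, 93600.
56 qualify.

56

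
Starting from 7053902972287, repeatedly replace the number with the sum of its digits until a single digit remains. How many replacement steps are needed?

7053902972287 → 61 → 7 (2 steps)

2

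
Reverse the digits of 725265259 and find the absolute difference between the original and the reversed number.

227297268

Reverse of 725265259 is 952562527.
|725265259 − 952562527| = 227297268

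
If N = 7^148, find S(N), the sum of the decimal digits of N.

7^148 = 118716182322945778886378040885544717651425707137129398625052391991992997123150142766665096079473688936057706400443288316248801
Sum of its 126 digits: 583.

583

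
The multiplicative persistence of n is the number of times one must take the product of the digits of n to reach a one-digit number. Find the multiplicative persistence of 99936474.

3

99936474 → 1469664 → 31104 → 0 (3 steps)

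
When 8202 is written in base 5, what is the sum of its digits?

10

8202 in base 5 is 230302.
Digit sum: 2+3+0+3+0+2 = 10.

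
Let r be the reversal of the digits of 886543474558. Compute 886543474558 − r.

31069128870

Reverse of 886543474558 is 855474345688.
886543474558 − 855474345688 = 31069128870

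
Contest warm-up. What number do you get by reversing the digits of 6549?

Reversing 6549 gives 9456.

9456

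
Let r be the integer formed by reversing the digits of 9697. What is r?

7969

Reversing 9697 gives 7969.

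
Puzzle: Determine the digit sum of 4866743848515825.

84

4+8+6+6+7+4+3+8+4+8+5+1+5+8+2+5 = 84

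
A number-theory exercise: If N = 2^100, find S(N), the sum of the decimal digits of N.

2^100 = 1267650600228229401496703205376
Sum of its 31 digits: 115.

115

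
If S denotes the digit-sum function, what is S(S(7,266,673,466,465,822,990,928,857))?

First digit sum: 137.
1+3+7 = 11.

11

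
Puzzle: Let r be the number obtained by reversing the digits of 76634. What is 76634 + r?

Reverse of 76634 is 43667.
76634 + 43667 = 120301

120301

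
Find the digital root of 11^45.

8

The digital root of n equals n mod 9 (or 9 when 9 | n), so we need 11^45 mod 9.
11^45 ≡ 8 (mod 9), so the digital root is 8.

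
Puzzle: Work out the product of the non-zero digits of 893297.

27216

8×9×3×2×9×7 = 27216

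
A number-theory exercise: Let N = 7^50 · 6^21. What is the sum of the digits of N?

252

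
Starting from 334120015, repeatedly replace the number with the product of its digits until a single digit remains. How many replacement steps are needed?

1

334120015 → 0 (1 step)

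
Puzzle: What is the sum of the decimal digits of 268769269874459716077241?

2+6+8+7+6+9+2+6+9+8+7+4+4+5+9+7+1+6+0+7+7+2+4+1 = 127

127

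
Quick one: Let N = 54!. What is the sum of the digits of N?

261

54! = 230843697339241380472092742683027581083278564571807941132288000000000000
Sum of its 72 digits: 261.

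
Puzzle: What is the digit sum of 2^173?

2^173 = 11972621413014756705924586149611790497021399392059392
Sum of its 53 digits: 230.

230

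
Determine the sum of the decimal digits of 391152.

3+9+1+1+5+2 = 21

21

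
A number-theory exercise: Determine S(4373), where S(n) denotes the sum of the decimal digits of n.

17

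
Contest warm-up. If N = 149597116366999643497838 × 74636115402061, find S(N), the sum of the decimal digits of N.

173

149597116366999643497838 × 74636115402061 = 11165347640982933800695882883754244118
Sum of its 38 digits: 173.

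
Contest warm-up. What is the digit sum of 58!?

58! = 2350561331282878571829474910515074683828862318181142924420699914240000000000000
Sum of its 79 digits: 288.

288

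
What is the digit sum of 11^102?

11^102 = 16674540931184946922783187978228460499279840752046544384107237838107532103558292289097540299192481699966121
Sum of its 107 digits: 505.

505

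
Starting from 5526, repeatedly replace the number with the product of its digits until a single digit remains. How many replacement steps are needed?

5526 → 300 → 0 (2 steps)

2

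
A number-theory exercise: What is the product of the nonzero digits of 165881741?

53760

1×6×5×8×8×1×7×4×1 = 53760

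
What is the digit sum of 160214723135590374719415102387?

1+6+0+2+1+4+7+2+3+1+3+5+5+9+0+3+7+4+7+1+9+4+1+5+1+0+2+3+8+7 = 111

111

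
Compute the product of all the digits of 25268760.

2×5×2×6×8×7×6×0 = 0

0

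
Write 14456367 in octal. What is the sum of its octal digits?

30

14456367 in base 8 is 67113057.
Digit sum: 6+7+1+1+3+0+5+7 = 30.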